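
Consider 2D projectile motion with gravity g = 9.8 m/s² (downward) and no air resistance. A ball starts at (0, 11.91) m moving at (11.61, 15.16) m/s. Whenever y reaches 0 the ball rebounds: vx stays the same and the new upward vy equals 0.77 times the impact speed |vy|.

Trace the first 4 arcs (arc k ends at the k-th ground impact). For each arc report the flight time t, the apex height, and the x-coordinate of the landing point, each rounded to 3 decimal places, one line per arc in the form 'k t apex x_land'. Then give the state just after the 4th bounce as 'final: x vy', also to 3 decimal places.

Arc 1: start y=11.910, vy=15.160 → t=3.743, apex=23.636, x_land=43.459, impact vy=-21.524
  bounce: vy ← 0.77·21.524 = 16.573
Arc 2: start y=0.000, vy=16.573 → t=3.382, apex=14.014, x_land=82.727, impact vy=-16.573
  bounce: vy ← 0.77·16.573 = 12.761
Arc 3: start y=0.000, vy=12.761 → t=2.604, apex=8.309, x_land=112.963, impact vy=-12.761
  bounce: vy ← 0.77·12.761 = 9.826
Arc 4: start y=0.000, vy=9.826 → t=2.005, apex=4.926, x_land=136.245, impact vy=-9.826
  bounce: vy ← 0.77·9.826 = 7.566

1 3.743 23.636 43.459
2 3.382 14.014 82.727
3 2.604 8.309 112.963
4 2.005 4.926 136.245
final: 136.245 7.566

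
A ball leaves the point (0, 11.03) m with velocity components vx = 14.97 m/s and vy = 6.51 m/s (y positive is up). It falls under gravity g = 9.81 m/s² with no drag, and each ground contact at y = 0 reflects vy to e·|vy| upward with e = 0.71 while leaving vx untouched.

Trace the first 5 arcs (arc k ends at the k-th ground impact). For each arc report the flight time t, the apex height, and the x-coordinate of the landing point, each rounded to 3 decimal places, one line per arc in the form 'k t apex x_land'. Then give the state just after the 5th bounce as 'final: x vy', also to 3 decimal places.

1 2.303 13.190 34.483
2 2.329 6.649 69.342
3 1.653 3.352 94.091
4 1.174 1.690 111.664
5 0.833 0.852 124.140
final: 124.140 2.902

Arc 1: start y=11.030, vy=6.510 → t=2.303, apex=13.190, x_land=34.483, impact vy=-16.087
  bounce: vy ← 0.71·16.087 = 11.422
Arc 2: start y=0.000, vy=11.422 → t=2.329, apex=6.649, x_land=69.342, impact vy=-11.422
  bounce: vy ← 0.71·11.422 = 8.109
Arc 3: start y=0.000, vy=8.109 → t=1.653, apex=3.352, x_land=94.091, impact vy=-8.109
  bounce: vy ← 0.71·8.109 = 5.758
Arc 4: start y=0.000, vy=5.758 → t=1.174, apex=1.690, x_land=111.664, impact vy=-5.758
  bounce: vy ← 0.71·5.758 = 4.088
Arc 5: start y=0.000, vy=4.088 → t=0.833, apex=0.852, x_land=124.140, impact vy=-4.088
  bounce: vy ← 0.71·4.088 = 2.902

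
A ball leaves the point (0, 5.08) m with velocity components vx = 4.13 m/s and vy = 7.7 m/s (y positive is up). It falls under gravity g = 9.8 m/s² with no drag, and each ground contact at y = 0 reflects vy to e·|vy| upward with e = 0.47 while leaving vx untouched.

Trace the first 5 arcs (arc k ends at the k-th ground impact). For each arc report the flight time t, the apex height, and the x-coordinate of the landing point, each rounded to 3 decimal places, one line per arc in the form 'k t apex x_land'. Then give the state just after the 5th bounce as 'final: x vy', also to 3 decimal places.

1 2.072 8.105 8.557
2 1.209 1.790 13.550
3 0.568 0.395 15.896
4 0.267 0.087 16.999
5 0.126 0.019 17.518
final: 17.518 0.289

Arc 1: start y=5.080, vy=7.700 → t=2.072, apex=8.105, x_land=8.557, impact vy=-12.604
  bounce: vy ← 0.47·12.604 = 5.924
Arc 2: start y=0.000, vy=5.924 → t=1.209, apex=1.790, x_land=13.550, impact vy=-5.924
  bounce: vy ← 0.47·5.924 = 2.784
Arc 3: start y=0.000, vy=2.784 → t=0.568, apex=0.395, x_land=15.896, impact vy=-2.784
  bounce: vy ← 0.47·2.784 = 1.309
Arc 4: start y=0.000, vy=1.309 → t=0.267, apex=0.087, x_land=16.999, impact vy=-1.309
  bounce: vy ← 0.47·1.309 = 0.615
Arc 5: start y=0.000, vy=0.615 → t=0.126, apex=0.019, x_land=17.518, impact vy=-0.615
  bounce: vy ← 0.47·0.615 = 0.289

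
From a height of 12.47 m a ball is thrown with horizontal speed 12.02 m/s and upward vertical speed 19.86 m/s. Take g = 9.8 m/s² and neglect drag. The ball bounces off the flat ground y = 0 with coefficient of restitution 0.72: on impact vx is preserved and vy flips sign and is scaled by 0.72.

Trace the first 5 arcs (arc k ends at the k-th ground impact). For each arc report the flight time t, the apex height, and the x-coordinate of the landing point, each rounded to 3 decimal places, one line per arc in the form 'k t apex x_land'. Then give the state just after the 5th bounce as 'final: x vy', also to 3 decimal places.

Arc 1: start y=12.470, vy=19.860 → t=4.606, apex=32.593, x_land=55.360, impact vy=-25.275
  bounce: vy ← 0.72·25.275 = 18.198
Arc 2: start y=0.000, vy=18.198 → t=3.714, apex=16.896, x_land=100.001, impact vy=-18.198
  bounce: vy ← 0.72·18.198 = 13.103
Arc 3: start y=0.000, vy=13.103 → t=2.674, apex=8.759, x_land=132.142, impact vy=-13.103
  bounce: vy ← 0.72·13.103 = 9.434
Arc 4: start y=0.000, vy=9.434 → t=1.925, apex=4.541, x_land=155.284, impact vy=-9.434
  bounce: vy ← 0.72·9.434 = 6.792
Arc 5: start y=0.000, vy=6.792 → t=1.386, apex=2.354, x_land=171.946, impact vy=-6.792
  bounce: vy ← 0.72·6.792 = 4.891

1 4.606 32.593 55.360
2 3.714 16.896 100.001
3 2.674 8.759 132.142
4 1.925 4.541 155.284
5 1.386 2.354 171.946
final: 171.946 4.891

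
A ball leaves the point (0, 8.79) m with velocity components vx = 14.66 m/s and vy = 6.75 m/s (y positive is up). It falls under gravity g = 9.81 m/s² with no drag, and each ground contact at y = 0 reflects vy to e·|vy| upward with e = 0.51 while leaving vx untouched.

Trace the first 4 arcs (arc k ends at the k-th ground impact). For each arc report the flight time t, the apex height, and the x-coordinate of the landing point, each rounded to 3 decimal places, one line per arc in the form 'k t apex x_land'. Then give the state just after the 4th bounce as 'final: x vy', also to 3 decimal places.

1 2.193 11.112 32.153
2 1.535 2.890 54.660
3 0.783 0.752 66.138
4 0.399 0.196 71.992
final: 71.992 0.999

Arc 1: start y=8.790, vy=6.750 → t=2.193, apex=11.112, x_land=32.153, impact vy=-14.766
  bounce: vy ← 0.51·14.766 = 7.530
Arc 2: start y=0.000, vy=7.530 → t=1.535, apex=2.890, x_land=54.660, impact vy=-7.530
  bounce: vy ← 0.51·7.530 = 3.841
Arc 3: start y=0.000, vy=3.841 → t=0.783, apex=0.752, x_land=66.138, impact vy=-3.841
  bounce: vy ← 0.51·3.841 = 1.959
Arc 4: start y=0.000, vy=1.959 → t=0.399, apex=0.196, x_land=71.992, impact vy=-1.959
  bounce: vy ← 0.51·1.959 = 0.999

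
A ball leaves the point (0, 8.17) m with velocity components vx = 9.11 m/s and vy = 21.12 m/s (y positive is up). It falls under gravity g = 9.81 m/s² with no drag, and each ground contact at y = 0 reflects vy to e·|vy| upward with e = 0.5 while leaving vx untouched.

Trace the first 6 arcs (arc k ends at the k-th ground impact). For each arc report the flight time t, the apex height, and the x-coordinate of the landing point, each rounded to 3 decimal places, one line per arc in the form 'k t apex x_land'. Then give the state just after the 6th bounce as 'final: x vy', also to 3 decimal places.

Arc 1: start y=8.170, vy=21.120 → t=4.663, apex=30.905, x_land=42.480, impact vy=-24.624
  bounce: vy ← 0.5·24.624 = 12.312
Arc 2: start y=0.000, vy=12.312 → t=2.510, apex=7.726, x_land=65.347, impact vy=-12.312
  bounce: vy ← 0.5·12.312 = 6.156
Arc 3: start y=0.000, vy=6.156 → t=1.255, apex=1.932, x_land=76.781, impact vy=-6.156
  bounce: vy ← 0.5·6.156 = 3.078
Arc 4: start y=0.000, vy=3.078 → t=0.628, apex=0.483, x_land=82.497, impact vy=-3.078
  bounce: vy ← 0.5·3.078 = 1.539
Arc 5: start y=0.000, vy=1.539 → t=0.314, apex=0.121, x_land=85.356, impact vy=-1.539
  bounce: vy ← 0.5·1.539 = 0.770
Arc 6: start y=0.000, vy=0.770 → t=0.157, apex=0.030, x_land=86.785, impact vy=-0.770
  bounce: vy ← 0.5·0.770 = 0.385

1 4.663 30.905 42.480
2 2.510 7.726 65.347
3 1.255 1.932 76.781
4 0.628 0.483 82.497
5 0.314 0.121 85.356
6 0.157 0.030 86.785
final: 86.785 0.385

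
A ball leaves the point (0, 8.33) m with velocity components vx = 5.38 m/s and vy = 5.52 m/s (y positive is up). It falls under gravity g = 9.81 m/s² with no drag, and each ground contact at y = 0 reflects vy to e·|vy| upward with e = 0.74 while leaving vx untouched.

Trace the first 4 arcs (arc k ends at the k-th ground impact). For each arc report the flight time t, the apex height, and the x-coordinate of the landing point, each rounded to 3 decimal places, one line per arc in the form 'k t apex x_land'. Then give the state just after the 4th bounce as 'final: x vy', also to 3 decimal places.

1 1.982 9.883 10.664
2 2.101 5.412 21.966
3 1.555 2.964 30.330
4 1.150 1.623 36.519
final: 36.519 4.176

Arc 1: start y=8.330, vy=5.520 → t=1.982, apex=9.883, x_land=10.664, impact vy=-13.925
  bounce: vy ← 0.74·13.925 = 10.304
Arc 2: start y=0.000, vy=10.304 → t=2.101, apex=5.412, x_land=21.966, impact vy=-10.304
  bounce: vy ← 0.74·10.304 = 7.625
Arc 3: start y=0.000, vy=7.625 → t=1.555, apex=2.964, x_land=30.330, impact vy=-7.625
  bounce: vy ← 0.74·7.625 = 5.643
Arc 4: start y=0.000, vy=5.643 → t=1.150, apex=1.623, x_land=36.519, impact vy=-5.643
  bounce: vy ← 0.74·5.643 = 4.176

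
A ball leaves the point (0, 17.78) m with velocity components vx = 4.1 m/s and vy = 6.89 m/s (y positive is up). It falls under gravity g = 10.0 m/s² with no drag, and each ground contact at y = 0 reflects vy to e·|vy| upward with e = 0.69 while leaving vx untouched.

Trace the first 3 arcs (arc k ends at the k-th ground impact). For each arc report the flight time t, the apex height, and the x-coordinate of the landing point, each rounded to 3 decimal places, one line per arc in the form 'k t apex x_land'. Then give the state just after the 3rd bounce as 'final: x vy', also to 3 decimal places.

1 2.697 20.154 11.056
2 2.771 9.595 22.416
3 1.912 4.568 30.254
final: 30.254 6.595

Arc 1: start y=17.780, vy=6.890 → t=2.697, apex=20.154, x_land=11.056, impact vy=-20.077
  bounce: vy ← 0.69·20.077 = 13.853
Arc 2: start y=0.000, vy=13.853 → t=2.771, apex=9.595, x_land=22.416, impact vy=-13.853
  bounce: vy ← 0.69·13.853 = 9.558
Arc 3: start y=0.000, vy=9.558 → t=1.912, apex=4.568, x_land=30.254, impact vy=-9.558
  bounce: vy ← 0.69·9.558 = 6.595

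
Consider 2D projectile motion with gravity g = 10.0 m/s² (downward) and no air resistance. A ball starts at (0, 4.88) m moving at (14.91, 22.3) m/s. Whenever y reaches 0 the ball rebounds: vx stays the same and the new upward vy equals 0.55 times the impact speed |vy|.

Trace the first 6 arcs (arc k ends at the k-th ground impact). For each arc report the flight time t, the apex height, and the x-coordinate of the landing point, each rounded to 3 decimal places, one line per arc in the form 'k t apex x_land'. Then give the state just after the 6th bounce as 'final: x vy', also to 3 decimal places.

Arc 1: start y=4.880, vy=22.300 → t=4.669, apex=29.744, x_land=69.615, impact vy=-24.390
  bounce: vy ← 0.55·24.390 = 13.415
Arc 2: start y=0.000, vy=13.415 → t=2.683, apex=8.998, x_land=109.618, impact vy=-13.415
  bounce: vy ← 0.55·13.415 = 7.378
Arc 3: start y=0.000, vy=7.378 → t=1.476, apex=2.722, x_land=131.619, impact vy=-7.378
  bounce: vy ← 0.55·7.378 = 4.058
Arc 4: start y=0.000, vy=4.058 → t=0.812, apex=0.823, x_land=143.720, impact vy=-4.058
  bounce: vy ← 0.55·4.058 = 2.232
Arc 5: start y=0.000, vy=2.232 → t=0.446, apex=0.249, x_land=150.376, impact vy=-2.232
  bounce: vy ← 0.55·2.232 = 1.228
Arc 6: start y=0.000, vy=1.228 → t=0.246, apex=0.075, x_land=154.036, impact vy=-1.228
  bounce: vy ← 0.55·1.228 = 0.675

1 4.669 29.744 69.615
2 2.683 8.998 109.618
3 1.476 2.722 131.619
4 0.812 0.823 143.720
5 0.446 0.249 150.376
6 0.246 0.075 154.036
final: 154.036 0.675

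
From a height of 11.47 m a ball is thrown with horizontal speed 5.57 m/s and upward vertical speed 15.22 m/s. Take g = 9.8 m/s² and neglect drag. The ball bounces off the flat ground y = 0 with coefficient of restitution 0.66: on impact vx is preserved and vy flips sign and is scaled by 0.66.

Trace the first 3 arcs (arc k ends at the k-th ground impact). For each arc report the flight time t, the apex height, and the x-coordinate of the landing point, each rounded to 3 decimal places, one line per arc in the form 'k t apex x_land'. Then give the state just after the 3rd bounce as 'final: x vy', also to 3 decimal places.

Arc 1: start y=11.470, vy=15.220 → t=3.733, apex=23.289, x_land=20.794, impact vy=-21.365
  bounce: vy ← 0.66·21.365 = 14.101
Arc 2: start y=0.000, vy=14.101 → t=2.878, apex=10.145, x_land=36.823, impact vy=-14.101
  bounce: vy ← 0.66·14.101 = 9.307
Arc 3: start y=0.000, vy=9.307 → t=1.899, apex=4.419, x_land=47.402, impact vy=-9.307
  bounce: vy ← 0.66·9.307 = 6.142

1 3.733 23.289 20.794
2 2.878 10.145 36.823
3 1.899 4.419 47.402
final: 47.402 6.142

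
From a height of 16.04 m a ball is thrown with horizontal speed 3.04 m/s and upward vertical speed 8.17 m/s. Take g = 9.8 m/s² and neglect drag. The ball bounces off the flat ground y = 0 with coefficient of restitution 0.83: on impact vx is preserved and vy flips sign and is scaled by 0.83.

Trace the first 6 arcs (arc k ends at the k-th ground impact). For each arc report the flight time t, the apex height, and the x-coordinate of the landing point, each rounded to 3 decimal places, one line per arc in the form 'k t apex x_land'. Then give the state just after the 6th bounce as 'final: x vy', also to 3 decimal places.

Arc 1: start y=16.040, vy=8.170 → t=2.826, apex=19.446, x_land=8.590, impact vy=-19.523
  bounce: vy ← 0.83·19.523 = 16.204
Arc 2: start y=0.000, vy=16.204 → t=3.307, apex=13.396, x_land=18.643, impact vy=-16.204
  bounce: vy ← 0.83·16.204 = 13.449
Arc 3: start y=0.000, vy=13.449 → t=2.745, apex=9.229, x_land=26.987, impact vy=-13.449
  bounce: vy ← 0.83·13.449 = 11.163
Arc 4: start y=0.000, vy=11.163 → t=2.278, apex=6.358, x_land=33.913, impact vy=-11.163
  bounce: vy ← 0.83·11.163 = 9.265
Arc 5: start y=0.000, vy=9.265 → t=1.891, apex=4.380, x_land=39.661, impact vy=-9.265
  bounce: vy ← 0.83·9.265 = 7.690
Arc 6: start y=0.000, vy=7.690 → t=1.569, apex=3.017, x_land=44.432, impact vy=-7.690
  bounce: vy ← 0.83·7.690 = 6.383

1 2.826 19.446 8.590
2 3.307 13.396 18.643
3 2.745 9.229 26.987
4 2.278 6.358 33.913
5 1.891 4.380 39.661
6 1.569 3.017 44.432
final: 44.432 6.383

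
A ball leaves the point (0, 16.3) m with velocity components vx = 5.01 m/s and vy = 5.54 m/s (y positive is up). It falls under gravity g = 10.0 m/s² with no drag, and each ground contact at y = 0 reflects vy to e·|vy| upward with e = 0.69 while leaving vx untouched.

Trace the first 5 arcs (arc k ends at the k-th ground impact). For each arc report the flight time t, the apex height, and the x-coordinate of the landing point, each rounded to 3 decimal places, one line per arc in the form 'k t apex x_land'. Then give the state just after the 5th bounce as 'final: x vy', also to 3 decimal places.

1 2.443 17.835 12.238
2 2.606 8.491 25.295
3 1.798 4.043 34.305
4 1.241 1.925 40.522
5 0.856 0.916 44.811
final: 44.811 2.954

Arc 1: start y=16.300, vy=5.540 → t=2.443, apex=17.835, x_land=12.238, impact vy=-18.886
  bounce: vy ← 0.69·18.886 = 13.032
Arc 2: start y=0.000, vy=13.032 → t=2.606, apex=8.491, x_land=25.295, impact vy=-13.032
  bounce: vy ← 0.69·13.032 = 8.992
Arc 3: start y=0.000, vy=8.992 → t=1.798, apex=4.043, x_land=34.305, impact vy=-8.992
  bounce: vy ← 0.69·8.992 = 6.204
Arc 4: start y=0.000, vy=6.204 → t=1.241, apex=1.925, x_land=40.522, impact vy=-6.204
  bounce: vy ← 0.69·6.204 = 4.281
Arc 5: start y=0.000, vy=4.281 → t=0.856, apex=0.916, x_land=44.811, impact vy=-4.281
  bounce: vy ← 0.69·4.281 = 2.954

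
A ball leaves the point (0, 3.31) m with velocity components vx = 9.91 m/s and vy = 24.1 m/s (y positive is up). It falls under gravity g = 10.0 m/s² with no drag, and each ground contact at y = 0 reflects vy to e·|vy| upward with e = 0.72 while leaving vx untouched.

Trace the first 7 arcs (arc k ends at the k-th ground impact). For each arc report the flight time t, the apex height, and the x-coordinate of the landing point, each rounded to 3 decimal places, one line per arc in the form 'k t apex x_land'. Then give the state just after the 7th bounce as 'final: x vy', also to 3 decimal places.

Arc 1: start y=3.310, vy=24.100 → t=4.954, apex=32.351, x_land=49.091, impact vy=-25.436
  bounce: vy ← 0.72·25.436 = 18.314
Arc 2: start y=0.000, vy=18.314 → t=3.663, apex=16.770, x_land=85.389, impact vy=-18.314
  bounce: vy ← 0.72·18.314 = 13.186
Arc 3: start y=0.000, vy=13.186 → t=2.637, apex=8.694, x_land=111.524, impact vy=-13.186
  bounce: vy ← 0.72·13.186 = 9.494
Arc 4: start y=0.000, vy=9.494 → t=1.899, apex=4.507, x_land=130.342, impact vy=-9.494
  bounce: vy ← 0.72·9.494 = 6.836
Arc 5: start y=0.000, vy=6.836 → t=1.367, apex=2.336, x_land=143.890, impact vy=-6.836
  bounce: vy ← 0.72·6.836 = 4.922
Arc 6: start y=0.000, vy=4.922 → t=0.984, apex=1.211, x_land=153.645, impact vy=-4.922
  bounce: vy ← 0.72·4.922 = 3.544
Arc 7: start y=0.000, vy=3.544 → t=0.709, apex=0.628, x_land=160.668, impact vy=-3.544
  bounce: vy ← 0.72·3.544 = 2.551

1 4.954 32.351 49.091
2 3.663 16.770 85.389
3 2.637 8.694 111.524
4 1.899 4.507 130.342
5 1.367 2.336 143.890
6 0.984 1.211 153.645
7 0.709 0.628 160.668
final: 160.668 2.551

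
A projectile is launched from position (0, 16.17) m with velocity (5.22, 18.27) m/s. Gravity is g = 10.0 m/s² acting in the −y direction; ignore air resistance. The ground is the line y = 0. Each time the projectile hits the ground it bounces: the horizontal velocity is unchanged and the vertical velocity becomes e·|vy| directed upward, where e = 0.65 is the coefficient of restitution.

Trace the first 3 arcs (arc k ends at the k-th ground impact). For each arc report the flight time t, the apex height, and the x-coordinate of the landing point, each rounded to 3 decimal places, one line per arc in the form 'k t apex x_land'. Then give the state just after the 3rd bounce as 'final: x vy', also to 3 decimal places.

Arc 1: start y=16.170, vy=18.270 → t=4.391, apex=32.860, x_land=22.919, impact vy=-25.636
  bounce: vy ← 0.65·25.636 = 16.663
Arc 2: start y=0.000, vy=16.663 → t=3.333, apex=13.883, x_land=40.315, impact vy=-16.663
  bounce: vy ← 0.65·16.663 = 10.831
Arc 3: start y=0.000, vy=10.831 → t=2.166, apex=5.866, x_land=51.623, impact vy=-10.831
  bounce: vy ← 0.65·10.831 = 7.040

1 4.391 32.860 22.919
2 3.333 13.883 40.315
3 2.166 5.866 51.623
final: 51.623 7.040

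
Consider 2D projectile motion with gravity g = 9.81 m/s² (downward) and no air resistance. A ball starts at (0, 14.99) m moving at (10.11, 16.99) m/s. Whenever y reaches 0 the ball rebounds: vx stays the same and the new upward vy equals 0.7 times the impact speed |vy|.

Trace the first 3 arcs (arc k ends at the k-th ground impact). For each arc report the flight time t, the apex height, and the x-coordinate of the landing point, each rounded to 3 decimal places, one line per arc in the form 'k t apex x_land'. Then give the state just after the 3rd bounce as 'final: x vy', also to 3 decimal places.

Arc 1: start y=14.990, vy=16.990 → t=4.193, apex=29.703, x_land=42.388, impact vy=-24.141
  bounce: vy ← 0.7·24.141 = 16.898
Arc 2: start y=0.000, vy=16.898 → t=3.445, apex=14.554, x_land=77.219, impact vy=-16.898
  bounce: vy ← 0.7·16.898 = 11.829
Arc 3: start y=0.000, vy=11.829 → t=2.412, apex=7.132, x_land=101.600, impact vy=-11.829
  bounce: vy ← 0.7·11.829 = 8.280

1 4.193 29.703 42.388
2 3.445 14.554 77.219
3 2.412 7.132 101.600
final: 101.600 8.280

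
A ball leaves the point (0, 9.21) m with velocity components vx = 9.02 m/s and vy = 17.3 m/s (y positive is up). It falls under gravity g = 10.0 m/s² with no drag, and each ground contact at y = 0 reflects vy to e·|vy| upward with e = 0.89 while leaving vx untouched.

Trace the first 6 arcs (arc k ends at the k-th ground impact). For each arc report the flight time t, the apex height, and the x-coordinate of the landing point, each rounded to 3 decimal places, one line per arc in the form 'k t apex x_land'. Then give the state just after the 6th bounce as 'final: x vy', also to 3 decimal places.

Arc 1: start y=9.210, vy=17.300 → t=3.929, apex=24.175, x_land=35.438, impact vy=-21.988
  bounce: vy ← 0.89·21.988 = 19.570
Arc 2: start y=0.000, vy=19.570 → t=3.914, apex=19.149, x_land=70.742, impact vy=-19.570
  bounce: vy ← 0.89·19.570 = 17.417
Arc 3: start y=0.000, vy=17.417 → t=3.483, apex=15.168, x_land=102.162, impact vy=-17.417
  bounce: vy ← 0.89·17.417 = 15.501
Arc 4: start y=0.000, vy=15.501 → t=3.100, apex=12.014, x_land=130.126, impact vy=-15.501
  bounce: vy ← 0.89·15.501 = 13.796
Arc 5: start y=0.000, vy=13.796 → t=2.759, apex=9.517, x_land=155.014, impact vy=-13.796
  bounce: vy ← 0.89·13.796 = 12.278
Arc 6: start y=0.000, vy=12.278 → t=2.456, apex=7.538, x_land=177.165, impact vy=-12.278
  bounce: vy ← 0.89·12.278 = 10.928

1 3.929 24.175 35.438
2 3.914 19.149 70.742
3 3.483 15.168 102.162
4 3.100 12.014 130.126
5 2.759 9.517 155.014
6 2.456 7.538 177.165
final: 177.165 10.928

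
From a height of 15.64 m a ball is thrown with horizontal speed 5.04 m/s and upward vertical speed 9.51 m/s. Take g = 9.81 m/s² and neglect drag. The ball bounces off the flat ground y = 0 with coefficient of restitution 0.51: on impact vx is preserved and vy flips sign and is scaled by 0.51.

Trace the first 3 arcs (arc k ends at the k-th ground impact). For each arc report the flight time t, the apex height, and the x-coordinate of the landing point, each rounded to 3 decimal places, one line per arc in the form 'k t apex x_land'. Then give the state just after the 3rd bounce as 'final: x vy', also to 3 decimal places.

1 3.001 20.250 15.126
2 2.072 5.267 25.572
3 1.057 1.370 30.899
final: 30.899 2.644

Arc 1: start y=15.640, vy=9.510 → t=3.001, apex=20.250, x_land=15.126, impact vy=-19.932
  bounce: vy ← 0.51·19.932 = 10.165
Arc 2: start y=0.000, vy=10.165 → t=2.072, apex=5.267, x_land=25.572, impact vy=-10.165
  bounce: vy ← 0.51·10.165 = 5.184
Arc 3: start y=0.000, vy=5.184 → t=1.057, apex=1.370, x_land=30.899, impact vy=-5.184
  bounce: vy ← 0.51·5.184 = 2.644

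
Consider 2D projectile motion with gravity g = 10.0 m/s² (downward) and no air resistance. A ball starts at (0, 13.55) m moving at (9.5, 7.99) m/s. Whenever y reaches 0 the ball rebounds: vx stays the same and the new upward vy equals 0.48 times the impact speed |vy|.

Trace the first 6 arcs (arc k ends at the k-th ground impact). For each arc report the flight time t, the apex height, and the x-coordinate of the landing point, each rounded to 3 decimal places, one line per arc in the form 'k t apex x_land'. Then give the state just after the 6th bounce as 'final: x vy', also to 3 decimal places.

1 2.629 16.742 24.974
2 1.757 3.857 41.663
3 0.843 0.889 49.673
4 0.405 0.205 53.518
5 0.194 0.047 55.364
6 0.093 0.011 56.249
final: 56.249 0.224

Arc 1: start y=13.550, vy=7.990 → t=2.629, apex=16.742, x_land=24.974, impact vy=-18.299
  bounce: vy ← 0.48·18.299 = 8.783
Arc 2: start y=0.000, vy=8.783 → t=1.757, apex=3.857, x_land=41.663, impact vy=-8.783
  bounce: vy ← 0.48·8.783 = 4.216
Arc 3: start y=0.000, vy=4.216 → t=0.843, apex=0.889, x_land=49.673, impact vy=-4.216
  bounce: vy ← 0.48·4.216 = 2.024
Arc 4: start y=0.000, vy=2.024 → t=0.405, apex=0.205, x_land=53.518, impact vy=-2.024
  bounce: vy ← 0.48·2.024 = 0.971
Arc 5: start y=0.000, vy=0.971 → t=0.194, apex=0.047, x_land=55.364, impact vy=-0.971
  bounce: vy ← 0.48·0.971 = 0.466
Arc 6: start y=0.000, vy=0.466 → t=0.093, apex=0.011, x_land=56.249, impact vy=-0.466
  bounce: vy ← 0.48·0.466 = 0.224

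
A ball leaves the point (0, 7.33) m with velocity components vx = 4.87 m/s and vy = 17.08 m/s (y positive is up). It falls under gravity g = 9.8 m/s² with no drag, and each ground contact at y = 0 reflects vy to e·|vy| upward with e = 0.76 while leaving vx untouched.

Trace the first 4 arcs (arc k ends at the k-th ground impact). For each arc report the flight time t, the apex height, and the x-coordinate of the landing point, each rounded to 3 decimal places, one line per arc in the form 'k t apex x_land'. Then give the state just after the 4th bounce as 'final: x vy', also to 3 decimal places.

1 3.872 22.214 18.857
2 3.236 12.831 34.618
3 2.460 7.411 46.597
4 1.869 4.281 55.700
final: 55.700 6.961

Arc 1: start y=7.330, vy=17.080 → t=3.872, apex=22.214, x_land=18.857, impact vy=-20.866
  bounce: vy ← 0.76·20.866 = 15.858
Arc 2: start y=0.000, vy=15.858 → t=3.236, apex=12.831, x_land=34.618, impact vy=-15.858
  bounce: vy ← 0.76·15.858 = 12.052
Arc 3: start y=0.000, vy=12.052 → t=2.460, apex=7.411, x_land=46.597, impact vy=-12.052
  bounce: vy ← 0.76·12.052 = 9.160
Arc 4: start y=0.000, vy=9.160 → t=1.869, apex=4.281, x_land=55.700, impact vy=-9.160
  bounce: vy ← 0.76·9.160 = 6.961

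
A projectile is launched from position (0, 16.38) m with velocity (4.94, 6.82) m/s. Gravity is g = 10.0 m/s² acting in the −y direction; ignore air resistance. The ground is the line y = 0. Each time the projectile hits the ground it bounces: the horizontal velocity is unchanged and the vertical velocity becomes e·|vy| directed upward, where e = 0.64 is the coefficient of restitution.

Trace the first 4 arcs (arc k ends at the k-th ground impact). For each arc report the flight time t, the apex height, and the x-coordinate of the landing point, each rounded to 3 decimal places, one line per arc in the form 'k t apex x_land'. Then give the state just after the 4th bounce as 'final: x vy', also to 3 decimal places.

Arc 1: start y=16.380, vy=6.820 → t=2.616, apex=18.706, x_land=12.924, impact vy=-19.342
  bounce: vy ← 0.64·19.342 = 12.379
Arc 2: start y=0.000, vy=12.379 → t=2.476, apex=7.662, x_land=25.154, impact vy=-12.379
  bounce: vy ← 0.64·12.379 = 7.922
Arc 3: start y=0.000, vy=7.922 → t=1.584, apex=3.138, x_land=32.982, impact vy=-7.922
  bounce: vy ← 0.64·7.922 = 5.070
Arc 4: start y=0.000, vy=5.070 → t=1.014, apex=1.285, x_land=37.991, impact vy=-5.070
  bounce: vy ← 0.64·5.070 = 3.245

1 2.616 18.706 12.924
2 2.476 7.662 25.154
3 1.584 3.138 32.982
4 1.014 1.285 37.991
final: 37.991 3.245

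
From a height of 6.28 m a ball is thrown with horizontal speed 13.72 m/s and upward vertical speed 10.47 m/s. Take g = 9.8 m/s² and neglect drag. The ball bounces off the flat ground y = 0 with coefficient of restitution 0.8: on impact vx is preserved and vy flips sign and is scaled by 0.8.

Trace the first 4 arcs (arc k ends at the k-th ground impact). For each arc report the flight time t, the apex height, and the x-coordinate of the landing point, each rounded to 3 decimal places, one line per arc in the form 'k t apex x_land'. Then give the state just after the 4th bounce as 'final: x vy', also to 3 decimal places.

1 2.625 11.873 36.015
2 2.491 7.599 70.185
3 1.992 4.863 97.522
4 1.594 3.112 119.391
final: 119.391 6.248

Arc 1: start y=6.280, vy=10.470 → t=2.625, apex=11.873, x_land=36.015, impact vy=-15.255
  bounce: vy ← 0.8·15.255 = 12.204
Arc 2: start y=0.000, vy=12.204 → t=2.491, apex=7.599, x_land=70.185, impact vy=-12.204
  bounce: vy ← 0.8·12.204 = 9.763
Arc 3: start y=0.000, vy=9.763 → t=1.992, apex=4.863, x_land=97.522, impact vy=-9.763
  bounce: vy ← 0.8·9.763 = 7.810
Arc 4: start y=0.000, vy=7.810 → t=1.594, apex=3.112, x_land=119.391, impact vy=-7.810
  bounce: vy ← 0.8·7.810 = 6.248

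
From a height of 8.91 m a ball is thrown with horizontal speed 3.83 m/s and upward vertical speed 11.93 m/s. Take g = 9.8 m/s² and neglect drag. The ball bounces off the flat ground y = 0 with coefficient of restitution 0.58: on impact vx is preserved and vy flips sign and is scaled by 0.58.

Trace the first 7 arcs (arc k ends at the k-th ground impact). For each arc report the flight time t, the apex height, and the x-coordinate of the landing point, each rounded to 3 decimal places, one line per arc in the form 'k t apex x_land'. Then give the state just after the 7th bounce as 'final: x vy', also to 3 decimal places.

1 3.034 16.171 11.620
2 2.107 5.440 19.691
3 1.222 1.830 24.373
4 0.709 0.616 27.088
5 0.411 0.207 28.663
6 0.238 0.070 29.576
7 0.138 0.023 30.106
final: 30.106 0.393

Arc 1: start y=8.910, vy=11.930 → t=3.034, apex=16.171, x_land=11.620, impact vy=-17.803
  bounce: vy ← 0.58·17.803 = 10.326
Arc 2: start y=0.000, vy=10.326 → t=2.107, apex=5.440, x_land=19.691, impact vy=-10.326
  bounce: vy ← 0.58·10.326 = 5.989
Arc 3: start y=0.000, vy=5.989 → t=1.222, apex=1.830, x_land=24.373, impact vy=-5.989
  bounce: vy ← 0.58·5.989 = 3.474
Arc 4: start y=0.000, vy=3.474 → t=0.709, apex=0.616, x_land=27.088, impact vy=-3.474
  bounce: vy ← 0.58·3.474 = 2.015
Arc 5: start y=0.000, vy=2.015 → t=0.411, apex=0.207, x_land=28.663, impact vy=-2.015
  bounce: vy ← 0.58·2.015 = 1.169
Arc 6: start y=0.000, vy=1.169 → t=0.238, apex=0.070, x_land=29.576, impact vy=-1.169
  bounce: vy ← 0.58·1.169 = 0.678
Arc 7: start y=0.000, vy=0.678 → t=0.138, apex=0.023, x_land=30.106, impact vy=-0.678
  bounce: vy ← 0.58·0.678 = 0.393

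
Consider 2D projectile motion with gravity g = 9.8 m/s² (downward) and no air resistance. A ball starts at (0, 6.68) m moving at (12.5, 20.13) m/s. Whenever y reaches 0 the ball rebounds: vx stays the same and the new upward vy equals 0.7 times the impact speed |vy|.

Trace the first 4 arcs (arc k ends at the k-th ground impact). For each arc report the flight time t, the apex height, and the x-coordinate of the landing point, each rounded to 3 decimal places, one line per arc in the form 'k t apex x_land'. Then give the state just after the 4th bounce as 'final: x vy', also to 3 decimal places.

1 4.417 27.354 55.210
2 3.308 13.404 96.558
3 2.315 6.568 125.502
4 1.621 3.218 145.762
final: 145.762 5.559

Arc 1: start y=6.680, vy=20.130 → t=4.417, apex=27.354, x_land=55.210, impact vy=-23.155
  bounce: vy ← 0.7·23.155 = 16.208
Arc 2: start y=0.000, vy=16.208 → t=3.308, apex=13.404, x_land=96.558, impact vy=-16.208
  bounce: vy ← 0.7·16.208 = 11.346
Arc 3: start y=0.000, vy=11.346 → t=2.315, apex=6.568, x_land=125.502, impact vy=-11.346
  bounce: vy ← 0.7·11.346 = 7.942
Arc 4: start y=0.000, vy=7.942 → t=1.621, apex=3.218, x_land=145.762, impact vy=-7.942
  bounce: vy ← 0.7·7.942 = 5.559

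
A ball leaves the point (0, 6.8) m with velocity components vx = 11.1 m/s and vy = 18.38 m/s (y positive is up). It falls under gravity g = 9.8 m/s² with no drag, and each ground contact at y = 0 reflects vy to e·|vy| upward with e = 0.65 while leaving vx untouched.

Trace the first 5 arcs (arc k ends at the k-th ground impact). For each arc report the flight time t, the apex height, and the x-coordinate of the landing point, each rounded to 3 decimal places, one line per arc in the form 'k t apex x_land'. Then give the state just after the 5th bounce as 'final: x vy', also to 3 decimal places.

Arc 1: start y=6.800, vy=18.380 → t=4.090, apex=24.036, x_land=45.402, impact vy=-21.705
  bounce: vy ← 0.65·21.705 = 14.108
Arc 2: start y=0.000, vy=14.108 → t=2.879, apex=10.155, x_land=77.362, impact vy=-14.108
  bounce: vy ← 0.65·14.108 = 9.170
Arc 3: start y=0.000, vy=9.170 → t=1.871, apex=4.291, x_land=98.135, impact vy=-9.170
  bounce: vy ← 0.65·9.170 = 5.961
Arc 4: start y=0.000, vy=5.961 → t=1.216, apex=1.813, x_land=111.638, impact vy=-5.961
  bounce: vy ← 0.65·5.961 = 3.874
Arc 5: start y=0.000, vy=3.874 → t=0.791, apex=0.766, x_land=120.415, impact vy=-3.874
  bounce: vy ← 0.65·3.874 = 2.518

1 4.090 24.036 45.402
2 2.879 10.155 77.362
3 1.871 4.291 98.135
4 1.216 1.813 111.638
5 0.791 0.766 120.415
final: 120.415 2.518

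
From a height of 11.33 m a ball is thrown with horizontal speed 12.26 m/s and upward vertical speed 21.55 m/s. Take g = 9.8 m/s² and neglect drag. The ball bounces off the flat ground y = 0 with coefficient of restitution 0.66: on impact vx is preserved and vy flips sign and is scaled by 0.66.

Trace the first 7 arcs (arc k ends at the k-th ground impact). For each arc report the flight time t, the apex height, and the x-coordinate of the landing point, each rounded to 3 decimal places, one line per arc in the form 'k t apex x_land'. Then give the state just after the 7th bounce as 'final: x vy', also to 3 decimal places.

1 4.873 35.024 59.737
2 3.529 15.256 103.003
3 2.329 6.646 131.559
4 1.537 2.895 150.406
5 1.015 1.261 162.845
6 0.670 0.549 171.054
7 0.442 0.239 176.473
final: 176.473 1.429

Arc 1: start y=11.330, vy=21.550 → t=4.873, apex=35.024, x_land=59.737, impact vy=-26.201
  bounce: vy ← 0.66·26.201 = 17.292
Arc 2: start y=0.000, vy=17.292 → t=3.529, apex=15.256, x_land=103.003, impact vy=-17.292
  bounce: vy ← 0.66·17.292 = 11.413
Arc 3: start y=0.000, vy=11.413 → t=2.329, apex=6.646, x_land=131.559, impact vy=-11.413
  bounce: vy ← 0.66·11.413 = 7.533
Arc 4: start y=0.000, vy=7.533 → t=1.537, apex=2.895, x_land=150.406, impact vy=-7.533
  bounce: vy ← 0.66·7.533 = 4.971
Arc 5: start y=0.000, vy=4.971 → t=1.015, apex=1.261, x_land=162.845, impact vy=-4.971
  bounce: vy ← 0.66·4.971 = 3.281
Arc 6: start y=0.000, vy=3.281 → t=0.670, apex=0.549, x_land=171.054, impact vy=-3.281
  bounce: vy ← 0.66·3.281 = 2.166
Arc 7: start y=0.000, vy=2.166 → t=0.442, apex=0.239, x_land=176.473, impact vy=-2.166
  bounce: vy ← 0.66·2.166 = 1.429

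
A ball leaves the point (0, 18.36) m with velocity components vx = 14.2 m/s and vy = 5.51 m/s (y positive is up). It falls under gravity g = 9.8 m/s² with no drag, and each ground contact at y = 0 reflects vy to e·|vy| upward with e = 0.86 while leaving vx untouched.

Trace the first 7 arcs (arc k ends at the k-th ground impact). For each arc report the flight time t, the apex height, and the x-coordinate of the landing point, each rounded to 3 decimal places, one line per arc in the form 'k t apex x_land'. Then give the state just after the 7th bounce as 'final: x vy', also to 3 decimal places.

1 2.578 19.909 36.607
2 3.467 14.725 85.838
3 2.982 10.890 128.177
4 2.564 8.055 164.589
5 2.205 5.957 195.903
6 1.896 4.406 222.833
7 1.631 3.259 245.993
final: 245.993 6.873

Arc 1: start y=18.360, vy=5.510 → t=2.578, apex=19.909, x_land=36.607, impact vy=-19.754
  bounce: vy ← 0.86·19.754 = 16.988
Arc 2: start y=0.000, vy=16.988 → t=3.467, apex=14.725, x_land=85.838, impact vy=-16.988
  bounce: vy ← 0.86·16.988 = 14.610
Arc 3: start y=0.000, vy=14.610 → t=2.982, apex=10.890, x_land=128.177, impact vy=-14.610
  bounce: vy ← 0.86·14.610 = 12.565
Arc 4: start y=0.000, vy=12.565 → t=2.564, apex=8.055, x_land=164.589, impact vy=-12.565
  bounce: vy ← 0.86·12.565 = 10.806
Arc 5: start y=0.000, vy=10.806 → t=2.205, apex=5.957, x_land=195.903, impact vy=-10.806
  bounce: vy ← 0.86·10.806 = 9.293
Arc 6: start y=0.000, vy=9.293 → t=1.896, apex=4.406, x_land=222.833, impact vy=-9.293
  bounce: vy ← 0.86·9.293 = 7.992
Arc 7: start y=0.000, vy=7.992 → t=1.631, apex=3.259, x_land=245.993, impact vy=-7.992
  bounce: vy ← 0.86·7.992 = 6.873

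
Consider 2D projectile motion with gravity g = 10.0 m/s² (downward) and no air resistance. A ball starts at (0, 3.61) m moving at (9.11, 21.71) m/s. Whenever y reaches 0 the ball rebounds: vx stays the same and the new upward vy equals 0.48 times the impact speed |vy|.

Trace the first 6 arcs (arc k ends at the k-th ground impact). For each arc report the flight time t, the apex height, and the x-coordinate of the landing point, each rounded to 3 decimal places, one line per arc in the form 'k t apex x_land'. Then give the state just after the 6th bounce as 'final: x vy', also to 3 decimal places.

Arc 1: start y=3.610, vy=21.710 → t=4.502, apex=27.176, x_land=41.017, impact vy=-23.314
  bounce: vy ← 0.48·23.314 = 11.191
Arc 2: start y=0.000, vy=11.191 → t=2.238, apex=6.261, x_land=61.406, impact vy=-11.191
  bounce: vy ← 0.48·11.191 = 5.371
Arc 3: start y=0.000, vy=5.371 → t=1.074, apex=1.443, x_land=71.192, impact vy=-5.371
  bounce: vy ← 0.48·5.371 = 2.578
Arc 4: start y=0.000, vy=2.578 → t=0.516, apex=0.332, x_land=75.890, impact vy=-2.578
  bounce: vy ← 0.48·2.578 = 1.238
Arc 5: start y=0.000, vy=1.238 → t=0.248, apex=0.077, x_land=78.145, impact vy=-1.238
  bounce: vy ← 0.48·1.238 = 0.594
Arc 6: start y=0.000, vy=0.594 → t=0.119, apex=0.018, x_land=79.227, impact vy=-0.594
  bounce: vy ← 0.48·0.594 = 0.285

1 4.502 27.176 41.017
2 2.238 6.261 61.406
3 1.074 1.443 71.192
4 0.516 0.332 75.890
5 0.248 0.077 78.145
6 0.119 0.018 79.227
final: 79.227 0.285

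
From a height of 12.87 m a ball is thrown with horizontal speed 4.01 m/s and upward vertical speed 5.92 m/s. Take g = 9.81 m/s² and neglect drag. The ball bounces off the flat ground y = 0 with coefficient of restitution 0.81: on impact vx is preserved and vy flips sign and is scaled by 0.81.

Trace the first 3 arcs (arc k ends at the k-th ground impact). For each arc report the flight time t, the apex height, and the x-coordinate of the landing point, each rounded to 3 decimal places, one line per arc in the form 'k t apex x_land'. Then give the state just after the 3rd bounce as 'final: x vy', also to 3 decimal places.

1 2.332 14.656 9.352
2 2.800 9.616 20.581
3 2.268 6.309 29.677
final: 29.677 9.012

Arc 1: start y=12.870, vy=5.920 → t=2.332, apex=14.656, x_land=9.352, impact vy=-16.957
  bounce: vy ← 0.81·16.957 = 13.736
Arc 2: start y=0.000, vy=13.736 → t=2.800, apex=9.616, x_land=20.581, impact vy=-13.736
  bounce: vy ← 0.81·13.736 = 11.126
Arc 3: start y=0.000, vy=11.126 → t=2.268, apex=6.309, x_land=29.677, impact vy=-11.126
  bounce: vy ← 0.81·11.126 = 9.012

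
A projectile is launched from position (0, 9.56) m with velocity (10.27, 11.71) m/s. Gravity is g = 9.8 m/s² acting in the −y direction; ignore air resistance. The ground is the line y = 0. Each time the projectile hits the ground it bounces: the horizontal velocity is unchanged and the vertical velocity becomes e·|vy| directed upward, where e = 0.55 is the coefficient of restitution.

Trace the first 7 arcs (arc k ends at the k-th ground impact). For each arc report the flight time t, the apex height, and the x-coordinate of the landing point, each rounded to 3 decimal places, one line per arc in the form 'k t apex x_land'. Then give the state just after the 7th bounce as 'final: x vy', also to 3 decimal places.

Arc 1: start y=9.560, vy=11.710 → t=3.033, apex=16.556, x_land=31.149, impact vy=-18.014
  bounce: vy ← 0.55·18.014 = 9.908
Arc 2: start y=0.000, vy=9.908 → t=2.022, apex=5.008, x_land=51.915, impact vy=-9.908
  bounce: vy ← 0.55·9.908 = 5.449
Arc 3: start y=0.000, vy=5.449 → t=1.112, apex=1.515, x_land=63.336, impact vy=-5.449
  bounce: vy ← 0.55·5.449 = 2.997
Arc 4: start y=0.000, vy=2.997 → t=0.612, apex=0.458, x_land=69.618, impact vy=-2.997
  bounce: vy ← 0.55·2.997 = 1.648
Arc 5: start y=0.000, vy=1.648 → t=0.336, apex=0.139, x_land=73.073, impact vy=-1.648
  bounce: vy ← 0.55·1.648 = 0.907
Arc 6: start y=0.000, vy=0.907 → t=0.185, apex=0.042, x_land=74.973, impact vy=-0.907
  bounce: vy ← 0.55·0.907 = 0.499
Arc 7: start y=0.000, vy=0.499 → t=0.102, apex=0.013, x_land=76.018, impact vy=-0.499
  bounce: vy ← 0.55·0.499 = 0.274

1 3.033 16.556 31.149
2 2.022 5.008 51.915
3 1.112 1.515 63.336
4 0.612 0.458 69.618
5 0.336 0.139 73.073
6 0.185 0.042 74.973
7 0.102 0.013 76.018
final: 76.018 0.274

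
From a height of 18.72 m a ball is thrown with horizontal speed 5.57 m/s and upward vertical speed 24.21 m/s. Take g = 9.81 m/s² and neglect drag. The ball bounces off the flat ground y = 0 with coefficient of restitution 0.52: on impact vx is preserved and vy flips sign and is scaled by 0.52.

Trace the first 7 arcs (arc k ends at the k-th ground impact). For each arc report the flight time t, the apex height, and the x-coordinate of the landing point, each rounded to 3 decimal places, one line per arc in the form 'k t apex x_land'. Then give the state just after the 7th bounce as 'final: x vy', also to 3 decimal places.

Arc 1: start y=18.720, vy=24.210 → t=5.615, apex=48.594, x_land=31.278, impact vy=-30.877
  bounce: vy ← 0.52·30.877 = 16.056
Arc 2: start y=0.000, vy=16.056 → t=3.273, apex=13.140, x_land=49.511, impact vy=-16.056
  bounce: vy ← 0.52·16.056 = 8.349
Arc 3: start y=0.000, vy=8.349 → t=1.702, apex=3.553, x_land=58.992, impact vy=-8.349
  bounce: vy ← 0.52·8.349 = 4.342
Arc 4: start y=0.000, vy=4.342 → t=0.885, apex=0.961, x_land=63.922, impact vy=-4.342
  bounce: vy ← 0.52·4.342 = 2.258
Arc 5: start y=0.000, vy=2.258 → t=0.460, apex=0.260, x_land=66.486, impact vy=-2.258
  bounce: vy ← 0.52·2.258 = 1.174
Arc 6: start y=0.000, vy=1.174 → t=0.239, apex=0.070, x_land=67.819, impact vy=-1.174
  bounce: vy ← 0.52·1.174 = 0.610
Arc 7: start y=0.000, vy=0.610 → t=0.124, apex=0.019, x_land=68.512, impact vy=-0.610
  bounce: vy ← 0.52·0.610 = 0.317

1 5.615 48.594 31.278
2 3.273 13.140 49.511
3 1.702 3.553 58.992
4 0.885 0.961 63.922
5 0.460 0.260 66.486
6 0.239 0.070 67.819
7 0.124 0.019 68.512
final: 68.512 0.317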